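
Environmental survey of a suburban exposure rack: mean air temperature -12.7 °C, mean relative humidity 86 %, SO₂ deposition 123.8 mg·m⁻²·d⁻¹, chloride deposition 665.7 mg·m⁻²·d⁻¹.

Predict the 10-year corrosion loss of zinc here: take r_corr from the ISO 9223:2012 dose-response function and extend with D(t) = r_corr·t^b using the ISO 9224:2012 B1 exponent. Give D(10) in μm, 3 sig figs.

D(10) = 18.5 μm

zinc: f(T) = +0.038·(T−10) [T≤10 °C] = -0.8626
  Pd branch = 0.0129·Pd^0.44·e^(0.046·RH+f) = 2.37 μm/a
  Cl⁻ term: 0.0175·665.7^0.57·exp(0.008·86+0.085·-12.7) = 0.4812
  r_corr = 2.37 + 0.4812 = 2.852 μm/a
Long-term exponent b (ISO 9224 Table 2, B1) = 0.813
  D(10) = 2.852 × 10^0.813 = 2.852 × 6.501 = 18.54 μm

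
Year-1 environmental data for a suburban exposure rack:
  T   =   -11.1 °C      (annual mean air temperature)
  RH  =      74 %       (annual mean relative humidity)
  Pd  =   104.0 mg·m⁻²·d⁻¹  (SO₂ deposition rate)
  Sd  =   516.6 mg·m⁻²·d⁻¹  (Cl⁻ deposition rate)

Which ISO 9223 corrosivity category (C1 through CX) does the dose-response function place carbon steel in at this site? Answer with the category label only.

carbon steel: temperature factor f = +0.150·(-21.1) = -3.1650
  SO₂ term: 1.77·104.0^0.52·exp(0.02·74-3.1650) = 3.673
  Sd branch = 0.102·Sd^0.62·e^(0.033·RH+0.04·T) = 36.18 μm/a
  sum: 3.673 + 36.18 → r_corr = 39.85 μm/a
Category bounds: 25…50 μm/a bracket r_corr ⇒ C3

C3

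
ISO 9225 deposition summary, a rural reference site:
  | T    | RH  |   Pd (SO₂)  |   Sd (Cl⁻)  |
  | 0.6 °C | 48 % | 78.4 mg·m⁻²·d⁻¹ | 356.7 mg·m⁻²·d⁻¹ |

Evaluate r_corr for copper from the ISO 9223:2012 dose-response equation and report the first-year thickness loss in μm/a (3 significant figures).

copper: temperature factor f = +0.126·(-9.4) = -1.1844
  SO₂ term: 0.0053·78.4^0.26·exp(0.059·48-1.1844) = 0.08557
  Sd branch = 0.01025·Sd^0.27·e^(0.036·RH+0.049·T) = 0.2905 μm/a
  r_corr = 0.08557 + 0.2905 = 0.376 μm/a

r_corr = 0.376 μm/a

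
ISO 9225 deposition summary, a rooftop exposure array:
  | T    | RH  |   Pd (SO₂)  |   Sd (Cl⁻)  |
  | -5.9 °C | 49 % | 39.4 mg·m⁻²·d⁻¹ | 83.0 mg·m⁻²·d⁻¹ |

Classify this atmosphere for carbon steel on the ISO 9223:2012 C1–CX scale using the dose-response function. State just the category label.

C2

carbon steel: T≤10 °C ⇒ hinge +0.150·(-5.9−10) = -2.3850
  sulphur-dioxide contribution → 2.934 μm/a
  chloride contribution → 6.283 μm/a
  total first-year rate 9.217 μm/a
9.22 μm/a falls in (1.3, 25] for carbon steel → category C2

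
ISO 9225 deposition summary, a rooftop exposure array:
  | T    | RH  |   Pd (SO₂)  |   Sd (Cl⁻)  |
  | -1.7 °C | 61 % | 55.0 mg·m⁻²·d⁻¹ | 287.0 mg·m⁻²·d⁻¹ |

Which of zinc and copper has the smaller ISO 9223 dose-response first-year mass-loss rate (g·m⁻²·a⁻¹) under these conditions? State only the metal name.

zinc: f(T) = +0.038·(T−10) [T≤10 °C] = -0.4446
  sulphur-dioxide contribution → 0.7978 μm/a
  chloride contribution → 0.6212 μm/a
  total first-year rate 1.419 μm/a
  mass loss = 1.419 μm/a × 7.14 g/cm³ = 10.13 g·m⁻²·a⁻¹
copper: T≤10 °C ⇒ hinge +0.126·(-1.7−10) = -1.4742
  sulphur-dioxide contribution → 0.1258 μm/a
  chloride contribution → 0.3907 μm/a
  ⇒ r_corr(copper) = 0.5165 μm/a
  mass loss = 0.5165 μm/a × 8.96 g/cm³ = 4.628 g·m⁻²·a⁻¹
Ordering by g·m⁻²·a⁻¹: zinc (10.1) > copper (4.63)

copper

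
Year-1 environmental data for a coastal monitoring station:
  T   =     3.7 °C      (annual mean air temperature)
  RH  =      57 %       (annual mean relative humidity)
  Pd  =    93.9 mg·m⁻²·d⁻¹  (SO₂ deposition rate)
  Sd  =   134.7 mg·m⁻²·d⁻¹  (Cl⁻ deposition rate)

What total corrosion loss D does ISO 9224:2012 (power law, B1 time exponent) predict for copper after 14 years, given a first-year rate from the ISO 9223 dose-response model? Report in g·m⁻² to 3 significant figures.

copper: T≤10 °C ⇒ hinge +0.126·(3.7−10) = -0.7938
  sulphur-dioxide contribution → 0.2254 μm/a
  chloride contribution → 0.3594 μm/a
  ⇒ r_corr(copper) = 0.5848 μm/a
Long-term exponent b (ISO 9224 Table 2, B1) = 0.667
  D(14) = 0.5848 × 14^0.667 = 0.5848 × 5.814 = 3.4 μm
  Mass loss = 3.4 μm × 8.96 g/cm³ = 30.46 g·m⁻²

D(14) = 30.5 g·m⁻²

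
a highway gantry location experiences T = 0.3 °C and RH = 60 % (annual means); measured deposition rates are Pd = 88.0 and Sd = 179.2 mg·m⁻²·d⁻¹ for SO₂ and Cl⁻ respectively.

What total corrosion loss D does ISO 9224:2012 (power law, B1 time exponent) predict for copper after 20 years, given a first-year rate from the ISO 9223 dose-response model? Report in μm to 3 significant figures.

copper: T≤10 °C ⇒ hinge +0.126·(0.3−10) = -1.2222
  Pd branch = 0.0053·Pd^0.26·e^(0.059·RH+f) = 0.1724 μm/a
  Sd branch = 0.01025·Sd^0.27·e^(0.036·RH+0.049·T) = 0.3661 μm/a
  r_corr = 0.1724 + 0.3661 = 0.5385 μm/a
Long-term exponent b (ISO 9224 Table 2, B1) = 0.667
  D(20) = 0.5385 × 20^0.667 = 0.5385 × 7.375 = 3.971 μm

D(20) = 3.97 μm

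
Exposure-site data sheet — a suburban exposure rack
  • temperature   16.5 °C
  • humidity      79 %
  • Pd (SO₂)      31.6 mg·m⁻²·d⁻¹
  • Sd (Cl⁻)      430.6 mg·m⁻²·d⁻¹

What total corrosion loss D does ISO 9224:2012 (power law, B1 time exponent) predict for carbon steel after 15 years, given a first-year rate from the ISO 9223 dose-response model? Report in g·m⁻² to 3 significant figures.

D(15) = 4.90e+03 g·m⁻²

carbon steel: T>10 °C ⇒ hinge -0.054·(16.5−10) = -0.3510
  sulphur-dioxide contribution → 36.44 μm/a
  chloride contribution → 115 μm/a
  total first-year rate 151.4 μm/a
ISO 9224: D(t) = r_corr · t^b with b = 0.523 (carbon steel, B1)
  D(15) = 151.4 × 15^0.523 = 151.4 × 4.122 = 624.1 μm
  Mass loss = 624.1 μm × 7.85 g/cm³ = 4899 g·m⁻²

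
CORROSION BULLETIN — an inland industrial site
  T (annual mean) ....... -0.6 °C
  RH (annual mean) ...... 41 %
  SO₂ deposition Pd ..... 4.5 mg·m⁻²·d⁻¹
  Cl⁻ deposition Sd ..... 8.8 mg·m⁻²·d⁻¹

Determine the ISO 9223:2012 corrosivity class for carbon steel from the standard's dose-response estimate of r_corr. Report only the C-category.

carbon steel: T≤10 °C ⇒ hinge +0.150·(-0.6−10) = -1.5900
  sulphur-dioxide contribution → 1.792 μm/a
  chloride contribution → 1.484 μm/a
  ⇒ r_corr(carbon steel) = 3.275 μm/a
Category bounds: 1.3…25 μm/a bracket r_corr ⇒ C2

C2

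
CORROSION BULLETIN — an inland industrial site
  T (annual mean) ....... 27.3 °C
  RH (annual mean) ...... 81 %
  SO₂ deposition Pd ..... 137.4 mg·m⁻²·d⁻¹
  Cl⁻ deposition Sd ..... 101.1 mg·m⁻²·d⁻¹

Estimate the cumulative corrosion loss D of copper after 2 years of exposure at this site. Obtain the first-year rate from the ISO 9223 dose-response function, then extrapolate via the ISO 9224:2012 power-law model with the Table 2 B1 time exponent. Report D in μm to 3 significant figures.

D(2) = 4.88 μm

copper: f(T) = -0.080·(T−10) [T>10 °C] = -1.3840
  sulphur-dioxide contribution → 0.5683 μm/a
  chloride contribution → 2.508 μm/a
  ⇒ r_corr(copper) = 3.077 μm/a
Power-law: D(2) = r_corr · 2^0.667
  D(2) = 3.077 × 2^0.667 = 3.077 × 1.588 = 4.885 μm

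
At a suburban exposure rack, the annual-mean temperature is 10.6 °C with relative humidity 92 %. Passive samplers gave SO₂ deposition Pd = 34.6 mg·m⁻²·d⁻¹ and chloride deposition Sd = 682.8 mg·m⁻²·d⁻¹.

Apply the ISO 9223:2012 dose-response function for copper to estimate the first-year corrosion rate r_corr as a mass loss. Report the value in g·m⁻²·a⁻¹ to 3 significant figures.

r_corr = 50.6 g·m⁻²·a⁻¹

copper: temperature factor f = -0.080·(0.6) = -0.0480
  SO₂ term: 0.0053·34.6^0.26·exp(0.059·92-0.0480) = 2.89
  Sd branch = 0.01025·Sd^0.27·e^(0.036·RH+0.049·T) = 2.754 μm/a
  r_corr = 2.89 + 2.754 = 5.644 μm/a
Convert to mass loss: 5.644 μm/a × 8.96 g/cm³ = 50.57 g·m⁻²·a⁻¹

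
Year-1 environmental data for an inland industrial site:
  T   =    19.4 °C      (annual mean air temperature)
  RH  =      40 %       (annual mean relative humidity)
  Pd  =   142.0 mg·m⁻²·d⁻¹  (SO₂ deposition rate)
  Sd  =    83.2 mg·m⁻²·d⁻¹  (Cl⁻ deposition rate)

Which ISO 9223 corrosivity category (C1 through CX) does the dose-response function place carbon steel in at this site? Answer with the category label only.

carbon steel: temperature factor f = -0.054·(9.4) = -0.5076
  SO₂ term: 1.77·142.0^0.52·exp(0.02·40-0.5076) = 31.2
  Sd branch = 0.102·Sd^0.62·e^(0.033·RH+0.04·T) = 12.86 μm/a
  sum: 31.2 + 12.86 → r_corr = 44.06 μm/a
Category bounds: 25…50 μm/a bracket r_corr ⇒ C3

C3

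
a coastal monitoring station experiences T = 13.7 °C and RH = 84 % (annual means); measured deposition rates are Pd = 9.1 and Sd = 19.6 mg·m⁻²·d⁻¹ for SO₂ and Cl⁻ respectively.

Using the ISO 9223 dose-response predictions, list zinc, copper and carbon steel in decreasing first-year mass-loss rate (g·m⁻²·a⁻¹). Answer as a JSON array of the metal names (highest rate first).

zinc: f(T) = -0.071·(T−10) [T>10 °C] = -0.2627
  Pd branch = 0.0129·Pd^0.44·e^(0.046·RH+f) = 1.249 μm/a
  Cl⁻ term: 0.0175·19.6^0.57·exp(0.008·84+0.085·13.7) = 0.5987
  r_corr = 1.249 + 0.5987 = 1.848 μm/a
  mass loss = 1.848 μm/a × 7.14 g/cm³ = 13.19 g·m⁻²·a⁻¹
copper: temperature factor f = -0.080·(3.7) = -0.2960
  Pd branch = 0.0053·Pd^0.26·e^(0.059·RH+f) = 0.9941 μm/a
  Sd branch = 0.01025·Sd^0.27·e^(0.036·RH+0.049·T) = 0.9215 μm/a
  r_corr = 0.9941 + 0.9215 = 1.916 μm/a
  mass loss = 1.916 μm/a × 8.96 g/cm³ = 17.16 g·m⁻²·a⁻¹
carbon steel: f(T) = -0.054·(T−10) [T>10 °C] = -0.1998
  Pd branch = 1.77·Pd^0.52·e^(0.02·RH+f) = 24.52 μm/a
  Sd branch = 0.102·Sd^0.62·e^(0.033·RH+0.04·T) = 17.85 μm/a
  r_corr = 24.52 + 17.85 = 42.37 μm/a
  mass loss = 42.37 μm/a × 7.85 g/cm³ = 332.6 g·m⁻²·a⁻¹
Ordering by g·m⁻²·a⁻¹: carbon steel (333) > copper (17.2) > zinc (13.2)

["carbon steel", "copper", "zinc"]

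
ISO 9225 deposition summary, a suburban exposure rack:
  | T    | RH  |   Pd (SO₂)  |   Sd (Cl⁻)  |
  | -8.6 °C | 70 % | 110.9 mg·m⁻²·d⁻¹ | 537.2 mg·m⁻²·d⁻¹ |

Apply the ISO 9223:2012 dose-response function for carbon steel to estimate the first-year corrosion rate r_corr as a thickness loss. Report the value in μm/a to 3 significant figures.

r_corr = 41.0 μm/a

carbon steel: T≤10 °C ⇒ hinge +0.150·(-8.6−10) = -2.7900
  Pd branch = 1.77·Pd^0.52·e^(0.02·RH+f) = 5.101 μm/a
  Cl⁻ term: 0.102·537.2^0.62·exp(0.033·70+0.04·-8.6) = 35.9
  sum: 5.101 + 35.9 → r_corr = 41 μm/a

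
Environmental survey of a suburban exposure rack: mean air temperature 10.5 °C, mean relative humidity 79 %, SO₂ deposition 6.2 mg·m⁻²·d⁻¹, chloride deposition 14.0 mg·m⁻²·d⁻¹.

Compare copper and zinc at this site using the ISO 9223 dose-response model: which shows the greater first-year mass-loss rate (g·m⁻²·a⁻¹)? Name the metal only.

copper

copper: temperature factor f = -0.080·(0.5) = -0.0400
  sulphur-dioxide contribution → 0.8653 μm/a
  chloride contribution → 0.6008 μm/a
  total first-year rate 1.466 μm/a
  mass loss = 1.466 μm/a × 8.96 g/cm³ = 13.14 g·m⁻²·a⁻¹
zinc: f(T) = -0.071·(T−10) [T>10 °C] = -0.0355
  sulphur-dioxide contribution → 1.052 μm/a
  chloride contribution → 0.3618 μm/a
  ⇒ r_corr(zinc) = 1.414 μm/a
  mass loss = 1.414 μm/a × 7.14 g/cm³ = 10.09 g·m⁻²·a⁻¹
Ordering by g·m⁻²·a⁻¹: copper (13.1) > zinc (10.1)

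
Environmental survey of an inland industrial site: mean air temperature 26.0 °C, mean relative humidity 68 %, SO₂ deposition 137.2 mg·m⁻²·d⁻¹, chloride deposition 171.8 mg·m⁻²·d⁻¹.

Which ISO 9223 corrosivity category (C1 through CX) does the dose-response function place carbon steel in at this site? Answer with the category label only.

C5

carbon steel: T>10 °C ⇒ hinge -0.054·(26.0−10) = -0.8640
  SO₂ term: 1.77·137.2^0.52·exp(0.02·68-0.8640) = 37.57
  Cl⁻ term: 0.102·171.8^0.62·exp(0.033·68+0.04·26.0) = 66.15
  sum: 37.57 + 66.15 → r_corr = 103.7 μm/a
ISO 9223 Table 2 (carbon steel): 80 < 104 ≤ 200 μm/a ⇒ C5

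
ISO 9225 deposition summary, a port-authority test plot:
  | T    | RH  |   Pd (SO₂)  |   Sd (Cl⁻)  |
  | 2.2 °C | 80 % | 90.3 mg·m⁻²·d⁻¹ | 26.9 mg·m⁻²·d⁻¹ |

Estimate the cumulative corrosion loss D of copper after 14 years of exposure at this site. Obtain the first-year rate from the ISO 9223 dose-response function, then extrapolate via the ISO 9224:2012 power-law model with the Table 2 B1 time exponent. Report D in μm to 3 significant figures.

copper: f(T) = +0.126·(T−10) [T≤10 °C] = -0.9828
  SO₂ term: 0.0053·90.3^0.26·exp(0.059·80-0.9828) = 0.7175
  Sd branch = 0.01025·Sd^0.27·e^(0.036·RH+0.049·T) = 0.4947 μm/a
  r_corr = 0.7175 + 0.4947 = 1.212 μm/a
Power-law: D(14) = r_corr · 14^0.667
  D(14) = 1.212 × 14^0.667 = 1.212 × 5.814 = 7.047 μm

D(14) = 7.05 μm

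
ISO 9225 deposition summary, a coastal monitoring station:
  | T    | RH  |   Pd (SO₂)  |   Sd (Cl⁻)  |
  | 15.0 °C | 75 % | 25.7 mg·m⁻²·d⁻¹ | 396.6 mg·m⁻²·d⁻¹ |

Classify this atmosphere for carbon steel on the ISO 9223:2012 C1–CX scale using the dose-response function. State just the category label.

carbon steel: temperature factor f = -0.054·(5.0) = -0.2700
  SO₂ term: 1.77·25.7^0.52·exp(0.02·75-0.2700) = 32.76
  Sd branch = 0.102·Sd^0.62·e^(0.033·RH+0.04·T) = 90.16 μm/a
  r_corr = 32.76 + 90.16 = 122.9 μm/a
ISO 9223 Table 2 (carbon steel): 80 < 123 ≤ 200 μm/a ⇒ C5

C5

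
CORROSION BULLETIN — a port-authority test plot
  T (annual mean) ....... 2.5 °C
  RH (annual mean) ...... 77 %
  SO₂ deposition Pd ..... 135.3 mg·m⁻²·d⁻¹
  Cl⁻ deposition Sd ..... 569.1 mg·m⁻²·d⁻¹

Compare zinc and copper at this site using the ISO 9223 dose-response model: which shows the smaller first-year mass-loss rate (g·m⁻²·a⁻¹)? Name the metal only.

copper

zinc: f(T) = +0.038·(T−10) [T≤10 °C] = -0.2850
  SO₂ term: 0.0129·135.3^0.44·exp(0.046·77-0.2850) = 2.903
  Sd branch = 0.0175·Sd^0.57·e^(0.008·RH+0.085·T) = 1.49 μm/a
  sum: 2.903 + 1.49 → r_corr = 4.393 μm/a
  mass loss = 4.393 μm/a × 7.14 g/cm³ = 31.37 g·m⁻²·a⁻¹
copper: T≤10 °C ⇒ hinge +0.126·(2.5−10) = -0.9450
  SO₂ term: 0.0053·135.3^0.26·exp(0.059·77-0.9450) = 0.6934
  Sd branch = 0.01025·Sd^0.27·e^(0.036·RH+0.049·T) = 1.027 μm/a
  r_corr = 0.6934 + 1.027 = 1.721 μm/a
  mass loss = 1.721 μm/a × 8.96 g/cm³ = 15.42 g·m⁻²·a⁻¹
Ordering by g·m⁻²·a⁻¹: zinc (31.4) > copper (15.4)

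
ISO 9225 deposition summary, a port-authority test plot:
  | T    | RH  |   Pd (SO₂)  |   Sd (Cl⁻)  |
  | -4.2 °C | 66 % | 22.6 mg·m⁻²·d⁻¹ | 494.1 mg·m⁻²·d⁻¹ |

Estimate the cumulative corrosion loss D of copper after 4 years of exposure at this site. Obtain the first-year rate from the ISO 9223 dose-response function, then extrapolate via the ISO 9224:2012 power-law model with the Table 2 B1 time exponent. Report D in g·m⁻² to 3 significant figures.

D(4) = 13.0 g·m⁻²

copper: temperature factor f = +0.126·(-14.2) = -1.7892
  sulphur-dioxide contribution → 0.09782 μm/a
  chloride contribution → 0.4792 μm/a
  total first-year rate 0.5771 μm/a
Power-law: D(4) = r_corr · 4^0.667
  D(4) = 0.5771 × 4^0.667 = 0.5771 × 2.521 = 1.455 μm
  Mass loss = 1.455 μm × 8.96 g/cm³ = 13.04 g·m⁻²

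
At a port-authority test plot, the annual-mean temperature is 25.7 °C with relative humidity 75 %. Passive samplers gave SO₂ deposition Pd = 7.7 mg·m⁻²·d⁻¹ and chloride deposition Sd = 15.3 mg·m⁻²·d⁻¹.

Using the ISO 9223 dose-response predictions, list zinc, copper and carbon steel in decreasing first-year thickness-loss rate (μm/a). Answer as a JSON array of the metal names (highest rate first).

zinc: temperature factor f = -0.071·(15.7) = -1.1147
  sulphur-dioxide contribution → 0.3272 μm/a
  chloride contribution → 1.342 μm/a
  total first-year rate 1.669 μm/a
copper: T>10 °C ⇒ hinge -0.080·(25.7−10) = -1.2560
  sulphur-dioxide contribution → 0.2143 μm/a
  chloride contribution → 1.122 μm/a
  ⇒ r_corr(copper) = 1.337 μm/a
carbon steel: f(T) = -0.054·(T−10) [T>10 °C] = -0.8478
  sulphur-dioxide contribution → 9.822 μm/a
  chloride contribution → 18.38 μm/a
  ⇒ r_corr(carbon steel) = 28.21 μm/a
Ordering by μm/a: carbon steel (28.2) > zinc (1.67) > copper (1.34)

["carbon steel", "zinc", "copper"]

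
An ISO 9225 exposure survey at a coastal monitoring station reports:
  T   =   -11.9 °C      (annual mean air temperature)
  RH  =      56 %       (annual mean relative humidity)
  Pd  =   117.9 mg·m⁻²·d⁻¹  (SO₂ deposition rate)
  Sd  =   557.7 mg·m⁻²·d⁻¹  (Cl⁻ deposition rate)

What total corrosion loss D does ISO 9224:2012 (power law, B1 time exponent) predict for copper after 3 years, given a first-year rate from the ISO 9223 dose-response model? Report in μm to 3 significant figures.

D(3) = 0.559 μm

copper: f(T) = +0.126·(T−10) [T≤10 °C] = -2.7594
  SO₂ term: 0.0053·117.9^0.26·exp(0.059·56-2.7594) = 0.03158
  Sd branch = 0.01025·Sd^0.27·e^(0.036·RH+0.049·T) = 0.2369 μm/a
  sum: 0.03158 + 0.2369 → r_corr = 0.2685 μm/a
Long-term exponent b (ISO 9224 Table 2, B1) = 0.667
  D(3) = 0.2685 × 3^0.667 = 0.2685 × 2.081 = 0.5586 μm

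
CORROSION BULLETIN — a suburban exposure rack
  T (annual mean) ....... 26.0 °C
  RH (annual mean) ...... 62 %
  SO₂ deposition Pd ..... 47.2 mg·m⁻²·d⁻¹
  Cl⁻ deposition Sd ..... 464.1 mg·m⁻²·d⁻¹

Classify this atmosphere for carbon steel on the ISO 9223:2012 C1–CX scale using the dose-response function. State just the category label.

C5

carbon steel: T>10 °C ⇒ hinge -0.054·(26.0−10) = -0.8640
  sulphur-dioxide contribution → 19.13 μm/a
  chloride contribution → 100.5 μm/a
  total first-year rate 119.6 μm/a
Category bounds: 80…200 μm/a bracket r_corr ⇒ C5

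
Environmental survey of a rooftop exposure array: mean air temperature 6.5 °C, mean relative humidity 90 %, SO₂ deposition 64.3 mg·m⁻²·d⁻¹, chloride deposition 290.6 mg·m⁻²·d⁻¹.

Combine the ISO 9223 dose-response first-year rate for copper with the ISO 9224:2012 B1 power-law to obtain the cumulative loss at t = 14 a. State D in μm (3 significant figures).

copper: f(T) = +0.126·(T−10) [T≤10 °C] = -0.4410
  Pd branch = 0.0053·Pd^0.26·e^(0.059·RH+f) = 2.037 μm/a
  Sd branch = 0.01025·Sd^0.27·e^(0.036·RH+0.049·T) = 1.664 μm/a
  sum: 2.037 + 1.664 → r_corr = 3.701 μm/a
Long-term exponent b (ISO 9224 Table 2, B1) = 0.667
  D(14) = 3.701 × 14^0.667 = 3.701 × 5.814 = 21.52 μm

D(14) = 21.5 μm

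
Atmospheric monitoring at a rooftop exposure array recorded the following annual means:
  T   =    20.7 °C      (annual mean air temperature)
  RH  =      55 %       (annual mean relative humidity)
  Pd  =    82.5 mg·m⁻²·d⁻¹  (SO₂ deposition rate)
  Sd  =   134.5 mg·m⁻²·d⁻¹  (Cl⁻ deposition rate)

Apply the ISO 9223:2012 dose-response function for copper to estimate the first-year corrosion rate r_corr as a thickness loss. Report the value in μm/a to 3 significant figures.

r_corr = 0.951 μm/a

copper: f(T) = -0.080·(T−10) [T>10 °C] = -0.8560
  SO₂ term: 0.0053·82.5^0.26·exp(0.059·55-0.8560) = 0.182
  Sd branch = 0.01025·Sd^0.27·e^(0.036·RH+0.049·T) = 0.7689 μm/a
  r_corr = 0.182 + 0.7689 = 0.9509 μm/a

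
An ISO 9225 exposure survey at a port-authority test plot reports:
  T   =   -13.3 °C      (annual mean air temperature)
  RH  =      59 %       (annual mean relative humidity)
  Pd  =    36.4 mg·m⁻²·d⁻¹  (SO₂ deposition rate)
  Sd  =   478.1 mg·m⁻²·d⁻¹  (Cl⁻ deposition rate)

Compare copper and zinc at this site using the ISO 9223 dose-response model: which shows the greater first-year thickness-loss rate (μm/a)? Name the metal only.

copper: T≤10 °C ⇒ hinge +0.126·(-13.3−10) = -2.9358
  Pd branch = 0.0053·Pd^0.26·e^(0.059·RH+f) = 0.02328 μm/a
  Cl⁻ term: 0.01025·478.1^0.27·exp(0.036·59+0.049·-13.3) = 0.2364
  sum: 0.02328 + 0.2364 → r_corr = 0.2597 μm/a
zinc: temperature factor f = +0.038·(-23.3) = -0.8854
  SO₂ term: 0.0129·36.4^0.44·exp(0.046·59-0.8854) = 0.3905
  Sd branch = 0.0175·Sd^0.57·e^(0.008·RH+0.085·T) = 0.3051 μm/a
  sum: 0.3905 + 0.3051 → r_corr = 0.6956 μm/a
Ordering by μm/a: zinc (0.696) > copper (0.26)

zinc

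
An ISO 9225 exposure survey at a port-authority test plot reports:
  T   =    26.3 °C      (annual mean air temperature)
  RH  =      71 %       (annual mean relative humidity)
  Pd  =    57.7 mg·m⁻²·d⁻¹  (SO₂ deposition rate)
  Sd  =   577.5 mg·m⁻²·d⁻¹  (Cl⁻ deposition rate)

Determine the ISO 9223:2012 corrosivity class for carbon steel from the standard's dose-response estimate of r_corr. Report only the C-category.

C5

carbon steel: T>10 °C ⇒ hinge -0.054·(26.3−10) = -0.8802
  Pd branch = 1.77·Pd^0.52·e^(0.02·RH+f) = 25.02 μm/a
  Sd branch = 0.102·Sd^0.62·e^(0.033·RH+0.04·T) = 156.7 μm/a
  r_corr = 25.02 + 156.7 = 181.8 μm/a
182 μm/a falls in (80, 200] for carbon steel → category C5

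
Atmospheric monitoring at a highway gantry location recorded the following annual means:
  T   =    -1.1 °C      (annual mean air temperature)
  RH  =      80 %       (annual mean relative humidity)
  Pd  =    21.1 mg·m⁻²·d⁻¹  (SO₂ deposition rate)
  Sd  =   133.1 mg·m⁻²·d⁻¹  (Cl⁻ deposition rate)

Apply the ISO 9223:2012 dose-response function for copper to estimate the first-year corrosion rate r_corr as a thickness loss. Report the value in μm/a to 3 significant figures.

r_corr = 0.972 μm/a

copper: T≤10 °C ⇒ hinge +0.126·(-1.1−10) = -1.3986
  sulphur-dioxide contribution → 0.3244 μm/a
  chloride contribution → 0.6481 μm/a
  total first-year rate 0.9724 μm/a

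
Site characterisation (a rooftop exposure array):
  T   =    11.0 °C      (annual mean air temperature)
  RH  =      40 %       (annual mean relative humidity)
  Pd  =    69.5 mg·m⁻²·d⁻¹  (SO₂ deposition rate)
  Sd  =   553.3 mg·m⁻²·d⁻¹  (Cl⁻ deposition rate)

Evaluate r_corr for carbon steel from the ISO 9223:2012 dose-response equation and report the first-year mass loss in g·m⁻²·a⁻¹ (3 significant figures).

carbon steel: T>10 °C ⇒ hinge -0.054·(11.0−10) = -0.0540
  Pd branch = 1.77·Pd^0.52·e^(0.02·RH+f) = 33.87 μm/a
  Cl⁻ term: 0.102·553.3^0.62·exp(0.033·40+0.04·11.0) = 29.76
  r_corr = 33.87 + 29.76 = 63.63 μm/a
Convert to mass loss: 63.63 μm/a × 7.85 g/cm³ = 499.5 g·m⁻²·a⁻¹

r_corr = 499 g·m⁻²·a⁻¹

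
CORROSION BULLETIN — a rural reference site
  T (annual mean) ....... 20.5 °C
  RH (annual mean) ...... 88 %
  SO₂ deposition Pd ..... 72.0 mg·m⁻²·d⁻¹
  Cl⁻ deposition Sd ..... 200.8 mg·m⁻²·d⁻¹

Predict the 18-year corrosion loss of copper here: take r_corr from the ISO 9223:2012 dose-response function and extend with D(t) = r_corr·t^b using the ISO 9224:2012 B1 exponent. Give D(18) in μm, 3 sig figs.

copper: temperature factor f = -0.080·(10.5) = -0.8400
  Pd branch = 0.0053·Pd^0.26·e^(0.059·RH+f) = 1.251 μm/a
  Sd branch = 0.01025·Sd^0.27·e^(0.036·RH+0.049·T) = 2.783 μm/a
  sum: 1.251 + 2.783 → r_corr = 4.034 μm/a
Power-law: D(18) = r_corr · 18^0.667
  D(18) = 4.034 × 18^0.667 = 4.034 × 6.875 = 27.74 μm

D(18) = 27.7 μm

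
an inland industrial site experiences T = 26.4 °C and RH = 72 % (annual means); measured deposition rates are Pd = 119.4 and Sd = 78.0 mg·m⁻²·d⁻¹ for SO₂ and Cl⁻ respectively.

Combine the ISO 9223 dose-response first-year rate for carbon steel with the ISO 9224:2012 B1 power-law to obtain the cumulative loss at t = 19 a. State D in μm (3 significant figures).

carbon steel: f(T) = -0.054·(T−10) [T>10 °C] = -0.8856
  Pd branch = 1.77·Pd^0.52·e^(0.02·RH+f) = 37.05 μm/a
  Cl⁻ term: 0.102·78.0^0.62·exp(0.033·72+0.04·26.4) = 47.01
  sum: 37.05 + 47.01 → r_corr = 84.06 μm/a
Long-term exponent b (ISO 9224 Table 2, B1) = 0.523
  D(19) = 84.06 × 19^0.523 = 84.06 × 4.664 = 392.1 μm

D(19) = 392 μm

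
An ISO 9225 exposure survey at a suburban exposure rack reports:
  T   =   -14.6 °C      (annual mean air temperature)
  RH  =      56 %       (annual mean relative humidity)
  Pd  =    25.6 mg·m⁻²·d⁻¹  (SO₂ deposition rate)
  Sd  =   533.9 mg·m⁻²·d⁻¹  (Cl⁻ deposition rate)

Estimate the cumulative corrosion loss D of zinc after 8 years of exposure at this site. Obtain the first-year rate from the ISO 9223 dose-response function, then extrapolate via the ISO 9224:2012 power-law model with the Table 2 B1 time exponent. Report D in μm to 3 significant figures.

zinc: T≤10 °C ⇒ hinge +0.038·(-14.6−10) = -0.9348
  Pd branch = 0.0129·Pd^0.44·e^(0.046·RH+f) = 0.2773 μm/a
  Cl⁻ term: 0.0175·533.9^0.57·exp(0.008·56+0.085·-14.6) = 0.284
  r_corr = 0.2773 + 0.284 = 0.5613 μm/a
ISO 9224: D(t) = r_corr · t^b with b = 0.813 (zinc, B1)
  D(8) = 0.5613 × 8^0.813 = 0.5613 × 5.423 = 3.044 μm

D(8) = 3.04 μm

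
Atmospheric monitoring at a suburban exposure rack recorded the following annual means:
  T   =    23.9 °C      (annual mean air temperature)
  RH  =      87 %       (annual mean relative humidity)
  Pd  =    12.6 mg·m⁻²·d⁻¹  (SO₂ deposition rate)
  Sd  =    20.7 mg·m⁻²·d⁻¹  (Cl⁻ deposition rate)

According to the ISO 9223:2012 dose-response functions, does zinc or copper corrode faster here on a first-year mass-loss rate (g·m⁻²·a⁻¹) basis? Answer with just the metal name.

zinc: f(T) = -0.071·(T−10) [T>10 °C] = -0.9869
  sulphur-dioxide contribution → 0.802 μm/a
  chloride contribution → 1.505 μm/a
  ⇒ r_corr(zinc) = 2.308 μm/a
  mass loss = 2.308 μm/a × 7.14 g/cm³ = 16.48 g·m⁻²·a⁻¹
copper: temperature factor f = -0.080·(13.9) = -1.1120
  sulphur-dioxide contribution → 0.571 μm/a
  chloride contribution → 1.717 μm/a
  total first-year rate 2.288 μm/a
  mass loss = 2.288 μm/a × 8.96 g/cm³ = 20.5 g·m⁻²·a⁻¹
Ordering by g·m⁻²·a⁻¹: copper (20.5) > zinc (16.5)

copper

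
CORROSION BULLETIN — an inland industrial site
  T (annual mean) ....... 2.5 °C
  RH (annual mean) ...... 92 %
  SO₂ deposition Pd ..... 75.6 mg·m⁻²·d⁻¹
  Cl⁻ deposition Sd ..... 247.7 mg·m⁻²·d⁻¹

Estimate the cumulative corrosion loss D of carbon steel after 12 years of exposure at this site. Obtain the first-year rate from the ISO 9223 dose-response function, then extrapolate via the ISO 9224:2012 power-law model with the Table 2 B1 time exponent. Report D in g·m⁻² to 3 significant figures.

carbon steel: f(T) = +0.150·(T−10) [T≤10 °C] = -1.1250
  sulphur-dioxide contribution → 34.3 μm/a
  chloride contribution → 71.58 μm/a
  ⇒ r_corr(carbon steel) = 105.9 μm/a
ISO 9224: D(t) = r_corr · t^b with b = 0.523 (carbon steel, B1)
  D(12) = 105.9 × 12^0.523 = 105.9 × 3.668 = 388.4 μm
  Mass loss = 388.4 μm × 7.85 g/cm³ = 3049 g·m⁻²

D(12) = 3.05e+03 g·m⁻²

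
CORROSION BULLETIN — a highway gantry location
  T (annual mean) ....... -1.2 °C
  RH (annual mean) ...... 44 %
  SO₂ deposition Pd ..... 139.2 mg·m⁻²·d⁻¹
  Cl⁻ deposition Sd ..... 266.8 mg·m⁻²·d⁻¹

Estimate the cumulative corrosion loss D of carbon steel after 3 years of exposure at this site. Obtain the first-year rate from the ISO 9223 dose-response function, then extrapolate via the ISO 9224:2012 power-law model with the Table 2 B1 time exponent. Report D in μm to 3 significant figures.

D(3) = 42.0 μm

carbon steel: T≤10 °C ⇒ hinge +0.150·(-1.2−10) = -1.6800
  sulphur-dioxide contribution → 10.36 μm/a
  chloride contribution → 13.26 μm/a
  total first-year rate 23.62 μm/a
ISO 9224: D(t) = r_corr · t^b with b = 0.523 (carbon steel, B1)
  D(3) = 23.62 × 3^0.523 = 23.62 × 1.776 = 41.95 μm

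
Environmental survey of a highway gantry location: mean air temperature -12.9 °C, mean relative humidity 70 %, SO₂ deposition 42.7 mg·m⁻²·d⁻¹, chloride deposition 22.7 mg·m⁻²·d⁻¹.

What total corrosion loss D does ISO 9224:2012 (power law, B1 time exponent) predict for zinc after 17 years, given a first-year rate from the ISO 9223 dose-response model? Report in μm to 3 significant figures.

D(17) = 7.67 μm

zinc: temperature factor f = +0.038·(-22.9) = -0.8702
  SO₂ term: 0.0129·42.7^0.44·exp(0.046·70-0.8702) = 0.7055
  Cl⁻ term: 0.0175·22.7^0.57·exp(0.008·70+0.085·-12.9) = 0.06067
  r_corr = 0.7055 + 0.06067 = 0.7661 μm/a
Long-term exponent b (ISO 9224 Table 2, B1) = 0.813
  D(17) = 0.7661 × 17^0.813 = 0.7661 × 10.01 = 7.668 μm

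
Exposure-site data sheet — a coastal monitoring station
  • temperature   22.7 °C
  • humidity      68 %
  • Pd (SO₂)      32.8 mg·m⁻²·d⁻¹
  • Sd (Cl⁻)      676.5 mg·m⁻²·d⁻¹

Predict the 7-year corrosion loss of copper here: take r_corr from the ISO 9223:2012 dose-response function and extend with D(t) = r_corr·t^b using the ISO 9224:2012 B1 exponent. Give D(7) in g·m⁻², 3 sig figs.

D(7) = 77.3 g·m⁻²

copper: f(T) = -0.080·(T−10) [T>10 °C] = -1.0160
  Pd branch = 0.0053·Pd^0.26·e^(0.059·RH+f) = 0.2628 μm/a
  Sd branch = 0.01025·Sd^0.27·e^(0.036·RH+0.049·T) = 2.095 μm/a
  r_corr = 0.2628 + 2.095 = 2.357 μm/a
Long-term exponent b (ISO 9224 Table 2, B1) = 0.667
  D(7) = 2.357 × 7^0.667 = 2.357 × 3.662 = 8.632 μm
  Mass loss = 8.632 μm × 8.96 g/cm³ = 77.34 g·m⁻²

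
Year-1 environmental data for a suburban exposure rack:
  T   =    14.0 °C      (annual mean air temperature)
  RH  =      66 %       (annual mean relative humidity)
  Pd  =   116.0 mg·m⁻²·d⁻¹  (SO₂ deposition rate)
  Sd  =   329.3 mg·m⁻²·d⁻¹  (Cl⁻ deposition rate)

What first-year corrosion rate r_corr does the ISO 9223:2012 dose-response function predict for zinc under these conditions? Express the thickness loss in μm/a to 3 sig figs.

zinc: T>10 °C ⇒ hinge -0.071·(14.0−10) = -0.2840
  Pd branch = 0.0129·Pd^0.44·e^(0.046·RH+f) = 1.637 μm/a
  Cl⁻ term: 0.0175·329.3^0.57·exp(0.008·66+0.085·14.0) = 2.656
  sum: 1.637 + 2.656 → r_corr = 4.293 μm/a

r_corr = 4.29 μm/a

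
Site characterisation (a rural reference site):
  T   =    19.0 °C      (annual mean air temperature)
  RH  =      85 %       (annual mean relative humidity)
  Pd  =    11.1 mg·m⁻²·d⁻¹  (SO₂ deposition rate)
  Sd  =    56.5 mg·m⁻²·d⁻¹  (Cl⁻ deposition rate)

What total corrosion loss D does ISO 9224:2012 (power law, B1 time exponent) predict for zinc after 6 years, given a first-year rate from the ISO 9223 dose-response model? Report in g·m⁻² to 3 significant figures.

D(6) = 83.1 g·m⁻²

zinc: temperature factor f = -0.071·(9.0) = -0.6390
  sulphur-dioxide contribution → 0.9797 μm/a
  chloride contribution → 1.731 μm/a
  ⇒ r_corr(zinc) = 2.711 μm/a
ISO 9224: D(t) = r_corr · t^b with b = 0.813 (zinc, B1)
  D(6) = 2.711 × 6^0.813 = 2.711 × 4.292 = 11.64 μm
  Mass loss = 11.64 μm × 7.14 g/cm³ = 83.08 g·m⁻²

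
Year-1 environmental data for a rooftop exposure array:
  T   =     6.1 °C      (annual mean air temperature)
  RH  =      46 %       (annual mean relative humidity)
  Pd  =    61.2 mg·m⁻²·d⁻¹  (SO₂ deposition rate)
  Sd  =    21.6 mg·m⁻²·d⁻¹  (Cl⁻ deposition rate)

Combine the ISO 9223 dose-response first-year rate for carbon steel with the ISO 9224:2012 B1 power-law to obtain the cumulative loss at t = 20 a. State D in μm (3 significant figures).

carbon steel: T≤10 °C ⇒ hinge +0.150·(6.1−10) = -0.5850
  Pd branch = 1.77·Pd^0.52·e^(0.02·RH+f) = 21.02 μm/a
  Sd branch = 0.102·Sd^0.62·e^(0.033·RH+0.04·T) = 3.992 μm/a
  sum: 21.02 + 3.992 → r_corr = 25.01 μm/a
Power-law: D(20) = r_corr · 20^0.523
  D(20) = 25.01 × 20^0.523 = 25.01 × 4.791 = 119.8 μm

D(20) = 120 μm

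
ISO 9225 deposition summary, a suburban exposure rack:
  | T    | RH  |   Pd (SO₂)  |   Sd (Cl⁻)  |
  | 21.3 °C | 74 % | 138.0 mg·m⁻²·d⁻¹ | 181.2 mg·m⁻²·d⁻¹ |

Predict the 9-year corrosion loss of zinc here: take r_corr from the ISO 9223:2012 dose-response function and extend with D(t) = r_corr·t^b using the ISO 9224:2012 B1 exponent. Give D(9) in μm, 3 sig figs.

zinc: f(T) = -0.071·(T−10) [T>10 °C] = -0.8023
  SO₂ term: 0.0129·138.0^0.44·exp(0.046·74-0.8023) = 1.521
  Sd branch = 0.0175·Sd^0.57·e^(0.008·RH+0.085·T) = 3.746 μm/a
  r_corr = 1.521 + 3.746 = 5.267 μm/a
Power-law: D(9) = r_corr · 9^0.813
  D(9) = 5.267 × 9^0.813 = 5.267 × 5.968 = 31.43 μm

D(9) = 31.4 μm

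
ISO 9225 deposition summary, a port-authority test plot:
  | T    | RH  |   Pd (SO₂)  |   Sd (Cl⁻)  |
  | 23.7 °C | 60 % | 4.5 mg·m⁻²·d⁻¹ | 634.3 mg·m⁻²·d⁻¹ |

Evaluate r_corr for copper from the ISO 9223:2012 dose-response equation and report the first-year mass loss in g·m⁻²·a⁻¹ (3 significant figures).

copper: temperature factor f = -0.080·(13.7) = -1.0960
  sulphur-dioxide contribution → 0.09027 μm/a
  chloride contribution → 1.621 μm/a
  ⇒ r_corr(copper) = 1.711 μm/a
Convert to mass loss: 1.711 μm/a × 8.96 g/cm³ = 15.33 g·m⁻²·a⁻¹

r_corr = 15.3 g·m⁻²·a⁻¹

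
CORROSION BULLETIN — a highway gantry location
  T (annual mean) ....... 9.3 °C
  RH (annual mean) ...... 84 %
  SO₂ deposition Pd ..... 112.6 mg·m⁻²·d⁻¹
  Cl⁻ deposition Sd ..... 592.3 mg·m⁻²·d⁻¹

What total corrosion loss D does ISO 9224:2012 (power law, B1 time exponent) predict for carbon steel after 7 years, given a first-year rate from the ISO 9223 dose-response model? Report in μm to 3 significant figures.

carbon steel: f(T) = +0.150·(T−10) [T≤10 °C] = -0.1050
  SO₂ term: 1.77·112.6^0.52·exp(0.02·84-0.1050) = 99.72
  Cl⁻ term: 0.102·592.3^0.62·exp(0.033·84+0.04·9.3) = 123.9
  r_corr = 99.72 + 123.9 = 223.6 μm/a
Long-term exponent b (ISO 9224 Table 2, B1) = 0.523
  D(7) = 223.6 × 7^0.523 = 223.6 × 2.767 = 618.7 μm

D(7) = 619 μm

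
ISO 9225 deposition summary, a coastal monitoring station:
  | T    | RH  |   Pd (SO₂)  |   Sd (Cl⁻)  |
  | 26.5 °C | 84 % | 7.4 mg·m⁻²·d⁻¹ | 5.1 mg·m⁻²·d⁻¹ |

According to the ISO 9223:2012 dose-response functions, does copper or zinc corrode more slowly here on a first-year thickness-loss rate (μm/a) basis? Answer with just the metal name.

zinc

copper: f(T) = -0.080·(T−10) [T>10 °C] = -1.3200
  sulphur-dioxide contribution → 0.3384 μm/a
  chloride contribution → 1.2 μm/a
  ⇒ r_corr(copper) = 1.538 μm/a
zinc: T>10 °C ⇒ hinge -0.071·(26.5−10) = -1.1715
  sulphur-dioxide contribution → 0.4596 μm/a
  chloride contribution → 0.825 μm/a
  total first-year rate 1.285 μm/a
Ordering by μm/a: copper (1.54) > zinc (1.28)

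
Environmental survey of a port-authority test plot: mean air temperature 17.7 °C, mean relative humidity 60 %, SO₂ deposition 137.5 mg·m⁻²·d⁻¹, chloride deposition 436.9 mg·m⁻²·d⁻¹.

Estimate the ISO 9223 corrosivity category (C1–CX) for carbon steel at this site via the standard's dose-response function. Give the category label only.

C5

carbon steel: T>10 °C ⇒ hinge -0.054·(17.7−10) = -0.4158
  Pd branch = 1.77·Pd^0.52·e^(0.02·RH+f) = 50.17 μm/a
  Cl⁻ term: 0.102·436.9^0.62·exp(0.033·60+0.04·17.7) = 65.02
  sum: 50.17 + 65.02 → r_corr = 115.2 μm/a
Category bounds: 80…200 μm/a bracket r_corr ⇒ C5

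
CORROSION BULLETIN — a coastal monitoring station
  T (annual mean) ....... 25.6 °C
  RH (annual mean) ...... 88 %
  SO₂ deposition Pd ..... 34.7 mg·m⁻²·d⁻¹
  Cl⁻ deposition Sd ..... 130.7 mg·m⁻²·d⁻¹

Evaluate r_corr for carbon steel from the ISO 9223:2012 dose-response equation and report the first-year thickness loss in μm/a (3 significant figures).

r_corr = 134 μm/a

carbon steel: temperature factor f = -0.054·(15.6) = -0.8424
  Pd branch = 1.77·Pd^0.52·e^(0.02·RH+f) = 28.02 μm/a
  Sd branch = 0.102·Sd^0.62·e^(0.033·RH+0.04·T) = 106.3 μm/a
  sum: 28.02 + 106.3 → r_corr = 134.3 μm/a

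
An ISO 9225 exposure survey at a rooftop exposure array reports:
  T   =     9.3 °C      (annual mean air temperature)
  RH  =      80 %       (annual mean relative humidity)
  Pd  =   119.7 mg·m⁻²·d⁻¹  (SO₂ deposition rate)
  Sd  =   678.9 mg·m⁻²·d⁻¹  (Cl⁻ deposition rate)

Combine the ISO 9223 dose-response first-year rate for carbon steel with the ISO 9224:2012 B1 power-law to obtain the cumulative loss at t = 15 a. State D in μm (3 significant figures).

D(15) = 879 μm

carbon steel: temperature factor f = +0.150·(-0.7) = -0.1050
  Pd branch = 1.77·Pd^0.52·e^(0.02·RH+f) = 95.03 μm/a
  Cl⁻ term: 0.102·678.9^0.62·exp(0.033·80+0.04·9.3) = 118.1
  sum: 95.03 + 118.1 → r_corr = 213.2 μm/a
ISO 9224: D(t) = r_corr · t^b with b = 0.523 (carbon steel, B1)
  D(15) = 213.2 × 15^0.523 = 213.2 × 4.122 = 878.7 μm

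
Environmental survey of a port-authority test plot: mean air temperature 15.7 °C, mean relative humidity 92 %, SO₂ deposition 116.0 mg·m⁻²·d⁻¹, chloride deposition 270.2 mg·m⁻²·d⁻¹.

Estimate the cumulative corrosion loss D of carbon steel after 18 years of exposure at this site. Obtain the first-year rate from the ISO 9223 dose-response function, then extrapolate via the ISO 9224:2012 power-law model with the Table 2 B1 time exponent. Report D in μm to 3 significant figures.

carbon steel: temperature factor f = -0.054·(5.7) = -0.3078
  Pd branch = 1.77·Pd^0.52·e^(0.02·RH+f) = 97.03 μm/a
  Cl⁻ term: 0.102·270.2^0.62·exp(0.033·92+0.04·15.7) = 128.1
  sum: 97.03 + 128.1 → r_corr = 225.1 μm/a
Power-law: D(18) = r_corr · 18^0.523
  D(18) = 225.1 × 18^0.523 = 225.1 × 4.534 = 1021 μm

D(18) = 1.02e+03 μm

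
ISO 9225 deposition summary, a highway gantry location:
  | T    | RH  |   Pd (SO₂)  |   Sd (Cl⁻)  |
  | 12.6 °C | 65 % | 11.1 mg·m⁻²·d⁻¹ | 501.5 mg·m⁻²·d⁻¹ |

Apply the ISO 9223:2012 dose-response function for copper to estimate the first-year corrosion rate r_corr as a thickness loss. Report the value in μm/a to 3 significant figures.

copper: f(T) = -0.080·(T−10) [T>10 °C] = -0.2080
  Pd branch = 0.0053·Pd^0.26·e^(0.059·RH+f) = 0.3726 μm/a
  Sd branch = 0.01025·Sd^0.27·e^(0.036·RH+0.049·T) = 1.057 μm/a
  sum: 0.3726 + 1.057 → r_corr = 1.43 μm/a

r_corr = 1.43 μm/a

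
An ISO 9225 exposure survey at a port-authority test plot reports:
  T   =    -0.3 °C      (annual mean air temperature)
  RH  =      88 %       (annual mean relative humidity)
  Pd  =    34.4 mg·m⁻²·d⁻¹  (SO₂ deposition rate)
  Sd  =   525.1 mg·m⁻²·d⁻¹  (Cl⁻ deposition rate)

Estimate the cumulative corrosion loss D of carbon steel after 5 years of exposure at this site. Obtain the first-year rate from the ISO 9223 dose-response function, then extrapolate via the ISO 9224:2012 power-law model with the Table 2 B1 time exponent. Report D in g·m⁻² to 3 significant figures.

D(5) = 1.88e+03 g·m⁻²

carbon steel: T≤10 °C ⇒ hinge +0.150·(-0.3−10) = -1.5450
  SO₂ term: 1.77·34.4^0.52·exp(0.02·88-1.5450) = 13.82
  Cl⁻ term: 0.102·525.1^0.62·exp(0.033·88+0.04·-0.3) = 89.36
  r_corr = 13.82 + 89.36 = 103.2 μm/a
ISO 9224: D(t) = r_corr · t^b with b = 0.523 (carbon steel, B1)
  D(5) = 103.2 × 5^0.523 = 103.2 × 2.32 = 239.4 μm
  Mass loss = 239.4 μm × 7.85 g/cm³ = 1879 g·m⁻²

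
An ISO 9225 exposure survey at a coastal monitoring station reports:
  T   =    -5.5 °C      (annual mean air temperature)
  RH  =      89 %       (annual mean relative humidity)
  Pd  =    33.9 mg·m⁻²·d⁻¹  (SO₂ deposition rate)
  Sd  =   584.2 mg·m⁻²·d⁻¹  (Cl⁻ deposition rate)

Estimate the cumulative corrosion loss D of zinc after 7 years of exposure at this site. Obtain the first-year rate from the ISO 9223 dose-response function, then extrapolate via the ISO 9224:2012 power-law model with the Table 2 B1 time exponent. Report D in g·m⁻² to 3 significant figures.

zinc: f(T) = +0.038·(T−10) [T≤10 °C] = -0.5890
  SO₂ term: 0.0129·33.9^0.44·exp(0.046·89-0.5890) = 2.023
  Sd branch = 0.0175·Sd^0.57·e^(0.008·RH+0.085·T) = 0.8437 μm/a
  r_corr = 2.023 + 0.8437 = 2.867 μm/a
ISO 9224: D(t) = r_corr · t^b with b = 0.813 (zinc, B1)
  D(7) = 2.867 × 7^0.813 = 2.867 × 4.865 = 13.95 μm
  Mass loss = 13.95 μm × 7.14 g/cm³ = 99.59 g·m⁻²

D(7) = 99.6 g·m⁻²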